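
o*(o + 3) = o^2 + 3*o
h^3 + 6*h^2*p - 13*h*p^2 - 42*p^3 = (h - 3*p)*(h + 2*p)*(h + 7*p)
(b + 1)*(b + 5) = b^2 + 6*b + 5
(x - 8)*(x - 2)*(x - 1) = x^3 - 11*x^2 + 26*x - 16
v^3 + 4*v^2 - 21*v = v*(v - 3)*(v + 7)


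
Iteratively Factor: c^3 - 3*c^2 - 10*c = (c)*(c^2 - 3*c - 10) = c*(c - 5)*(c + 2)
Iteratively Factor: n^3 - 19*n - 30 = (n + 2)*(n^2 - 2*n - 15) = (n + 2)*(n + 3)*(n - 5)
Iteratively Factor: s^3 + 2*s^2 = (s)*(s^2 + 2*s) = s*(s + 2)*(s)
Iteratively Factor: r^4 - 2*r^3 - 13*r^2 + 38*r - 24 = (r + 4)*(r^3 - 6*r^2 + 11*r - 6) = (r - 1)*(r + 4)*(r^2 - 5*r + 6) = (r - 3)*(r - 1)*(r + 4)*(r - 2)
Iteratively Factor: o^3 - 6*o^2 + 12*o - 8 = (o - 2)*(o^2 - 4*o + 4) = (o - 2)^2*(o - 2)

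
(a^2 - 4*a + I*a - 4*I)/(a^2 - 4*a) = (a + I)/a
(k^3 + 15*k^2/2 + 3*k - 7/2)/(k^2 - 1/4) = 2*(k^2 + 8*k + 7)/(2*k + 1)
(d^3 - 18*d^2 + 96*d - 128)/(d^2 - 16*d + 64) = d - 2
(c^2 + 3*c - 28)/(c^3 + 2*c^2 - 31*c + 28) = 1/(c - 1)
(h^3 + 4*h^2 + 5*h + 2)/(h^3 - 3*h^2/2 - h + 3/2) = 2*(h^2 + 3*h + 2)/(2*h^2 - 5*h + 3)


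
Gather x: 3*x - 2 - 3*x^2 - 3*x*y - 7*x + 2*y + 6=-3*x^2 + x*(-3*y - 4) + 2*y + 4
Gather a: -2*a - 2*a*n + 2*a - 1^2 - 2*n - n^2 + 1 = -2*a*n - n^2 - 2*n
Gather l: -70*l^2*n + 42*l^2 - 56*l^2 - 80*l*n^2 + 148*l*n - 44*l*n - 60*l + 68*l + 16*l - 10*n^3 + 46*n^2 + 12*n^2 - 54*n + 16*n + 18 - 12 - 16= l^2*(-70*n - 14) + l*(-80*n^2 + 104*n + 24) - 10*n^3 + 58*n^2 - 38*n - 10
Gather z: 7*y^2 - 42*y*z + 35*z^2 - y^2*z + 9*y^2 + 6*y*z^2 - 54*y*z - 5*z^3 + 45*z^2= 16*y^2 - 5*z^3 + z^2*(6*y + 80) + z*(-y^2 - 96*y)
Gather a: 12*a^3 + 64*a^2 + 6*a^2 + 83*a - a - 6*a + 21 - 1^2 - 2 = 12*a^3 + 70*a^2 + 76*a + 18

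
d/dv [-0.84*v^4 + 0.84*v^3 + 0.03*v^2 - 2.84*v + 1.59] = -3.36*v^3 + 2.52*v^2 + 0.06*v - 2.84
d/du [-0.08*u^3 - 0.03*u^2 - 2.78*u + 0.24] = -0.24*u^2 - 0.06*u - 2.78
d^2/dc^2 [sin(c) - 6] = -sin(c)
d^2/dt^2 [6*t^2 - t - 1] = 12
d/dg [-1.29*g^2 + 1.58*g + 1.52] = 1.58 - 2.58*g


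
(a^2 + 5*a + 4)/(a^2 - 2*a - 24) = (a + 1)/(a - 6)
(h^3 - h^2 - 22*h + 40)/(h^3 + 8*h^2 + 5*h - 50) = (h - 4)/(h + 5)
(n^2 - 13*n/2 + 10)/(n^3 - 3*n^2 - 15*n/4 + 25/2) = 2*(n - 4)/(2*n^2 - n - 10)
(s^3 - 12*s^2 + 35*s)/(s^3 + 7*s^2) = (s^2 - 12*s + 35)/(s*(s + 7))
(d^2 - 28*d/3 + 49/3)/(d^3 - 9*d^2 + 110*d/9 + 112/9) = 3*(3*d - 7)/(9*d^2 - 18*d - 16)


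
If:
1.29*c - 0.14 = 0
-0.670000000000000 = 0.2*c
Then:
No Solution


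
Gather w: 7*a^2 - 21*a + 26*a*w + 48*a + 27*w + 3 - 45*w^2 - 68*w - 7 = 7*a^2 + 27*a - 45*w^2 + w*(26*a - 41) - 4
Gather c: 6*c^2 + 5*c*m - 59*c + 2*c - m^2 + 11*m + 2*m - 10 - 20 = 6*c^2 + c*(5*m - 57) - m^2 + 13*m - 30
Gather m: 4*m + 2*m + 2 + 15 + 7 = 6*m + 24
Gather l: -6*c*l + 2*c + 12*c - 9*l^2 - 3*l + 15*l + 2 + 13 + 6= 14*c - 9*l^2 + l*(12 - 6*c) + 21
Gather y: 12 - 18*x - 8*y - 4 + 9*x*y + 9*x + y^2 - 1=-9*x + y^2 + y*(9*x - 8) + 7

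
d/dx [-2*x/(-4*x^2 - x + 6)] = 2*(4*x^2 - x*(8*x + 1) + x - 6)/(4*x^2 + x - 6)^2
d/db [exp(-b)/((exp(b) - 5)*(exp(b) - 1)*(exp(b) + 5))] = (-4*exp(3*b) + 3*exp(2*b) + 50*exp(b) - 25)*exp(-b)/(exp(6*b) - 2*exp(5*b) - 49*exp(4*b) + 100*exp(3*b) + 575*exp(2*b) - 1250*exp(b) + 625)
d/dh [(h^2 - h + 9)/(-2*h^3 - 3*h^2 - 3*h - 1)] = 2*(h^4 - 2*h^3 + 24*h^2 + 26*h + 14)/(4*h^6 + 12*h^5 + 21*h^4 + 22*h^3 + 15*h^2 + 6*h + 1)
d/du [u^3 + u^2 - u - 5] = 3*u^2 + 2*u - 1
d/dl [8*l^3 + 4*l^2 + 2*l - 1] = 24*l^2 + 8*l + 2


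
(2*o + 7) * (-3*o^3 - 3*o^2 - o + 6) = -6*o^4 - 27*o^3 - 23*o^2 + 5*o + 42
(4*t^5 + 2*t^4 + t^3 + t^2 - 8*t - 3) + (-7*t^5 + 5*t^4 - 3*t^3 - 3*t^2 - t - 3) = -3*t^5 + 7*t^4 - 2*t^3 - 2*t^2 - 9*t - 6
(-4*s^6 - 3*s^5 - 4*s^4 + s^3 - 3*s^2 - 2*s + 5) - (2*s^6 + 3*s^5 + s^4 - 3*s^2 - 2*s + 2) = -6*s^6 - 6*s^5 - 5*s^4 + s^3 + 3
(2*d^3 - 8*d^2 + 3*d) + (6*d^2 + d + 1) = 2*d^3 - 2*d^2 + 4*d + 1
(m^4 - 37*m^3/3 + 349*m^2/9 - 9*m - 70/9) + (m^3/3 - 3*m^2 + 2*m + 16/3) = m^4 - 12*m^3 + 322*m^2/9 - 7*m - 22/9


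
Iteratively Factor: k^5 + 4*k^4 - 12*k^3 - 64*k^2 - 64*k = (k + 2)*(k^4 + 2*k^3 - 16*k^2 - 32*k) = k*(k + 2)*(k^3 + 2*k^2 - 16*k - 32) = k*(k + 2)^2*(k^2 - 16) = k*(k - 4)*(k + 2)^2*(k + 4)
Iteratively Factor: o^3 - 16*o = (o)*(o^2 - 16) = o*(o + 4)*(o - 4)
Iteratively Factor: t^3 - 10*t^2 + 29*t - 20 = (t - 5)*(t^2 - 5*t + 4) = (t - 5)*(t - 1)*(t - 4)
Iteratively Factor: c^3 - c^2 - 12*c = (c + 3)*(c^2 - 4*c) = c*(c + 3)*(c - 4)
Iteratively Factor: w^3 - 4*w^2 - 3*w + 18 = (w - 3)*(w^2 - w - 6) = (w - 3)*(w + 2)*(w - 3)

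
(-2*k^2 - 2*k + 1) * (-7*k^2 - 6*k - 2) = 14*k^4 + 26*k^3 + 9*k^2 - 2*k - 2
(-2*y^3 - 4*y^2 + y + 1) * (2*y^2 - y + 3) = -4*y^5 - 6*y^4 - 11*y^2 + 2*y + 3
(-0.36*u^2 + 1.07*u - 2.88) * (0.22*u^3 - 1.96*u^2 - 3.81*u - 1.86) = -0.0792*u^5 + 0.941*u^4 - 1.3592*u^3 + 2.2377*u^2 + 8.9826*u + 5.3568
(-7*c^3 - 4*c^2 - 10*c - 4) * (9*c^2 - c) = -63*c^5 - 29*c^4 - 86*c^3 - 26*c^2 + 4*c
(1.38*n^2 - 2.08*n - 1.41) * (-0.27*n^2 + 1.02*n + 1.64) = -0.3726*n^4 + 1.9692*n^3 + 0.5223*n^2 - 4.8494*n - 2.3124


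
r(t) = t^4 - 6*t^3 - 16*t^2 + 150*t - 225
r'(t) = 4*t^3 - 18*t^2 - 32*t + 150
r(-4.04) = -430.12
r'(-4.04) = -278.27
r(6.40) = 184.50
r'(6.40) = 256.50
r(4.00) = -9.00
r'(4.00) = -10.00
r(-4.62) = -212.26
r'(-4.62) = -480.80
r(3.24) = -0.84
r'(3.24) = -6.59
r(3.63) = -4.69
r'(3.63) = -12.02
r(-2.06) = -531.44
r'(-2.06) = 104.57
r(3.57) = -3.98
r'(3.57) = -11.65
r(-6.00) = 891.00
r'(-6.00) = -1170.00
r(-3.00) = -576.00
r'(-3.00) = -24.00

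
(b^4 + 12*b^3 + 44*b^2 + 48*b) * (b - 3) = b^5 + 9*b^4 + 8*b^3 - 84*b^2 - 144*b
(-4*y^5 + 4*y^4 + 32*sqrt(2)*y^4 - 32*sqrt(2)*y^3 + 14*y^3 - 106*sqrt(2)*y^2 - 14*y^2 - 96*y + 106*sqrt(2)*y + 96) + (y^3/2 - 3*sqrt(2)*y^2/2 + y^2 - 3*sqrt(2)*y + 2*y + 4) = -4*y^5 + 4*y^4 + 32*sqrt(2)*y^4 - 32*sqrt(2)*y^3 + 29*y^3/2 - 215*sqrt(2)*y^2/2 - 13*y^2 - 94*y + 103*sqrt(2)*y + 100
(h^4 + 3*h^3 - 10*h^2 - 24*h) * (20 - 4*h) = -4*h^5 + 8*h^4 + 100*h^3 - 104*h^2 - 480*h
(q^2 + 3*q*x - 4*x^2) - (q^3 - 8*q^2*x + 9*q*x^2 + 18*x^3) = -q^3 + 8*q^2*x + q^2 - 9*q*x^2 + 3*q*x - 18*x^3 - 4*x^2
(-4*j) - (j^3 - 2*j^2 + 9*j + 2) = -j^3 + 2*j^2 - 13*j - 2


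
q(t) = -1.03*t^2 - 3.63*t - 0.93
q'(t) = -2.06*t - 3.63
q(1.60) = -9.37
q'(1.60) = -6.93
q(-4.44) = -5.12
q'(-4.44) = 5.52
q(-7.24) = -28.64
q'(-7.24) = 11.28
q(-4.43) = -5.06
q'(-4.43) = 5.50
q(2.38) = -15.40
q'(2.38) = -8.53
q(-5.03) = -8.73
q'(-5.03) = 6.73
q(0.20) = -1.70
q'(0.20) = -4.04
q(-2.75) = 1.26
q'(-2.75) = 2.04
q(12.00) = -192.81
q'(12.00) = -28.35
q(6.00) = -59.79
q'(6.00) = -15.99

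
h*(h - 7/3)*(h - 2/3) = h^3 - 3*h^2 + 14*h/9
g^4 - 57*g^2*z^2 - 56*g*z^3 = g*(g - 8*z)*(g + z)*(g + 7*z)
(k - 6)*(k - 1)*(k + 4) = k^3 - 3*k^2 - 22*k + 24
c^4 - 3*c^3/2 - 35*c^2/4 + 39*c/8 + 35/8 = (c - 7/2)*(c - 1)*(c + 1/2)*(c + 5/2)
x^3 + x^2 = x^2*(x + 1)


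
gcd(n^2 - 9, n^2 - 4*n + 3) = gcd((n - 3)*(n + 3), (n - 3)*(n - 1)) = n - 3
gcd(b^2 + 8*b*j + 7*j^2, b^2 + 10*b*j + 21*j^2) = b + 7*j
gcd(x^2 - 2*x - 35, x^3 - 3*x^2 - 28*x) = x - 7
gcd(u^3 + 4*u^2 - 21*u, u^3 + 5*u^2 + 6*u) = u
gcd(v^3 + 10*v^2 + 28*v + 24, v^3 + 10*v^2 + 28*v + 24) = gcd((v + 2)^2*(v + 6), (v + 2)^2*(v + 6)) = v^3 + 10*v^2 + 28*v + 24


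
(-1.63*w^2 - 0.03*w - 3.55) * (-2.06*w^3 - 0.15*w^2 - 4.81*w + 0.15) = 3.3578*w^5 + 0.3063*w^4 + 15.1578*w^3 + 0.4323*w^2 + 17.071*w - 0.5325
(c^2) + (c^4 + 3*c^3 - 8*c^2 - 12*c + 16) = c^4 + 3*c^3 - 7*c^2 - 12*c + 16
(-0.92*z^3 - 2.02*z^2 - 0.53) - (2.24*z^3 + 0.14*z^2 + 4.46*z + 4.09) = -3.16*z^3 - 2.16*z^2 - 4.46*z - 4.62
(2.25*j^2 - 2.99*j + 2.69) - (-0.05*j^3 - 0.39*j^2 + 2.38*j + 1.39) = 0.05*j^3 + 2.64*j^2 - 5.37*j + 1.3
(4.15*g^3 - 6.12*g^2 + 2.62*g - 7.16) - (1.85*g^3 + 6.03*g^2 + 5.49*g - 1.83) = 2.3*g^3 - 12.15*g^2 - 2.87*g - 5.33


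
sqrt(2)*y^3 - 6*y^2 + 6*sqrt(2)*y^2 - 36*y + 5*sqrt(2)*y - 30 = (y + 5)*(y - 3*sqrt(2))*(sqrt(2)*y + sqrt(2))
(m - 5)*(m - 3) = m^2 - 8*m + 15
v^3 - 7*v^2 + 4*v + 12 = (v - 6)*(v - 2)*(v + 1)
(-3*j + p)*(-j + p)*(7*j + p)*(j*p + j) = 21*j^4*p + 21*j^4 - 25*j^3*p^2 - 25*j^3*p + 3*j^2*p^3 + 3*j^2*p^2 + j*p^4 + j*p^3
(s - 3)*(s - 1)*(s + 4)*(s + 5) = s^4 + 5*s^3 - 13*s^2 - 53*s + 60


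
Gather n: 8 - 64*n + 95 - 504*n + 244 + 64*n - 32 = 315 - 504*n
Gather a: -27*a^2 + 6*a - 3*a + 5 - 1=-27*a^2 + 3*a + 4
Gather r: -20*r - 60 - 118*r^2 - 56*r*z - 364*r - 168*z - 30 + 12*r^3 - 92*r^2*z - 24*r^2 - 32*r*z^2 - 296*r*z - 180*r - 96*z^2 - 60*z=12*r^3 + r^2*(-92*z - 142) + r*(-32*z^2 - 352*z - 564) - 96*z^2 - 228*z - 90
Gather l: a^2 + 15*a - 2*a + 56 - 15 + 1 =a^2 + 13*a + 42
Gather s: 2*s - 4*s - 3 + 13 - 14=-2*s - 4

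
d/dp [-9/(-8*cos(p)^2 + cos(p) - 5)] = 9*(16*cos(p) - 1)*sin(p)/(8*sin(p)^2 + cos(p) - 13)^2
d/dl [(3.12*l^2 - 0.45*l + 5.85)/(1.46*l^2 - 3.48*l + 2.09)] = (-10.2006*l^2 - 4.0404*l + 19.4175)/(2.1316*l^4 - 10.1616*l^3 + 18.2132*l^2 - 14.5464*l + 4.3681)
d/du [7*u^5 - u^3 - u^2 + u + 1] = 35*u^4 - 3*u^2 - 2*u + 1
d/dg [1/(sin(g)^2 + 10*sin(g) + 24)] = -2*(sin(g) + 5)*cos(g)/(sin(g)^2 + 10*sin(g) + 24)^2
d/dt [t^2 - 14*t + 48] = 2*t - 14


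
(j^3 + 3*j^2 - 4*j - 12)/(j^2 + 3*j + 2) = (j^2 + j - 6)/(j + 1)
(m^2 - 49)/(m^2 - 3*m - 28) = (m + 7)/(m + 4)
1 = 1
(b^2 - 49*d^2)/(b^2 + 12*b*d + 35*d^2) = (b - 7*d)/(b + 5*d)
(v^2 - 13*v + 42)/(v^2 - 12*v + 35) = (v - 6)/(v - 5)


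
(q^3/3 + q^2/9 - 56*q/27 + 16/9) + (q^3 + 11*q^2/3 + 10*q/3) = 4*q^3/3 + 34*q^2/9 + 34*q/27 + 16/9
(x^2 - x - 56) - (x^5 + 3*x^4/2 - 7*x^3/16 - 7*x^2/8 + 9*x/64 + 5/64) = -x^5 - 3*x^4/2 + 7*x^3/16 + 15*x^2/8 - 73*x/64 - 3589/64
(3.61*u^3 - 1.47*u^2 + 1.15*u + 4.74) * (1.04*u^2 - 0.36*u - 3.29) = 3.7544*u^5 - 2.8284*u^4 - 10.1517*u^3 + 9.3519*u^2 - 5.4899*u - 15.5946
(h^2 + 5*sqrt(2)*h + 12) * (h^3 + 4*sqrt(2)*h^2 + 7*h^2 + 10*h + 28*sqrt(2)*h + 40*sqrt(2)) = h^5 + 7*h^4 + 9*sqrt(2)*h^4 + 62*h^3 + 63*sqrt(2)*h^3 + 138*sqrt(2)*h^2 + 364*h^2 + 336*sqrt(2)*h + 520*h + 480*sqrt(2)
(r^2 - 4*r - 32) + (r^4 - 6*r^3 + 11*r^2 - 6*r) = r^4 - 6*r^3 + 12*r^2 - 10*r - 32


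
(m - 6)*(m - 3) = m^2 - 9*m + 18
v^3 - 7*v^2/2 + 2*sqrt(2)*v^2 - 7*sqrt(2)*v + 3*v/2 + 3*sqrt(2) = (v - 3)*(v - 1/2)*(v + 2*sqrt(2))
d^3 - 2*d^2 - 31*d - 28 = (d - 7)*(d + 1)*(d + 4)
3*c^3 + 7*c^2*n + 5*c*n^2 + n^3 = (c + n)^2*(3*c + n)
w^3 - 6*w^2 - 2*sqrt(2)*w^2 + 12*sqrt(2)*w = w*(w - 6)*(w - 2*sqrt(2))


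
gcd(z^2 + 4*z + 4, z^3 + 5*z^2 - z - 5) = 1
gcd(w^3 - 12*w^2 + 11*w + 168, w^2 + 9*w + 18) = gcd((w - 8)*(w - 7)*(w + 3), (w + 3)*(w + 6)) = w + 3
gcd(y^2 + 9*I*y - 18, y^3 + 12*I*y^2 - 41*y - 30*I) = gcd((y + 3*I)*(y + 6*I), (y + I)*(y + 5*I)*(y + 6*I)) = y + 6*I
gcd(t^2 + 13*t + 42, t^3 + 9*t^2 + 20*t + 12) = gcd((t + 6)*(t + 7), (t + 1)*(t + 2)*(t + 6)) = t + 6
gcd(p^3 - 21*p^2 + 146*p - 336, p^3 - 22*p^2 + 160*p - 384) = p^2 - 14*p + 48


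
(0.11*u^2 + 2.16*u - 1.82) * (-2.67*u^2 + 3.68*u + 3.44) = -0.2937*u^4 - 5.3624*u^3 + 13.1866*u^2 + 0.7328*u - 6.2608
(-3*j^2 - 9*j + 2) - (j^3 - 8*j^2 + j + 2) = -j^3 + 5*j^2 - 10*j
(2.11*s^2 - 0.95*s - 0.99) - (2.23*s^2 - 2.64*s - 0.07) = -0.12*s^2 + 1.69*s - 0.92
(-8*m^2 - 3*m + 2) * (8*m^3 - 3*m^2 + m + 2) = -64*m^5 + 17*m^3 - 25*m^2 - 4*m + 4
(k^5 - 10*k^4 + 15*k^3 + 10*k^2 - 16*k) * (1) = k^5 - 10*k^4 + 15*k^3 + 10*k^2 - 16*k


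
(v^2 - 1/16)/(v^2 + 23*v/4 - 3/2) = (v + 1/4)/(v + 6)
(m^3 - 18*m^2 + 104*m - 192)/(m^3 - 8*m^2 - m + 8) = (m^2 - 10*m + 24)/(m^2 - 1)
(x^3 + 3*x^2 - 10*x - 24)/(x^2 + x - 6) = (x^3 + 3*x^2 - 10*x - 24)/(x^2 + x - 6)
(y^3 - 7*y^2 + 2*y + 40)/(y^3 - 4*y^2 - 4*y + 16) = (y - 5)/(y - 2)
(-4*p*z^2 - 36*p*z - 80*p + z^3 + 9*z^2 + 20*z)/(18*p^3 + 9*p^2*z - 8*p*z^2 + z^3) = (-4*p*z^2 - 36*p*z - 80*p + z^3 + 9*z^2 + 20*z)/(18*p^3 + 9*p^2*z - 8*p*z^2 + z^3)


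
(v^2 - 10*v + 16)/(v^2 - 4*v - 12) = (-v^2 + 10*v - 16)/(-v^2 + 4*v + 12)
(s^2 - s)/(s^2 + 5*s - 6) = s/(s + 6)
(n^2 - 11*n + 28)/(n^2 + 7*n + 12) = (n^2 - 11*n + 28)/(n^2 + 7*n + 12)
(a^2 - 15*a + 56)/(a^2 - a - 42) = (a - 8)/(a + 6)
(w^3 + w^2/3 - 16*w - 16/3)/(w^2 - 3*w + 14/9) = 3*(3*w^3 + w^2 - 48*w - 16)/(9*w^2 - 27*w + 14)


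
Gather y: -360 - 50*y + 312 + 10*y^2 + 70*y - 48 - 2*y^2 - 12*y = 8*y^2 + 8*y - 96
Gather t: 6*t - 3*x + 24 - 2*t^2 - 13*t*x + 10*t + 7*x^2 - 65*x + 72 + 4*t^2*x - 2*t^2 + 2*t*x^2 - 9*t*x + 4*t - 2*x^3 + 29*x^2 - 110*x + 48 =t^2*(4*x - 4) + t*(2*x^2 - 22*x + 20) - 2*x^3 + 36*x^2 - 178*x + 144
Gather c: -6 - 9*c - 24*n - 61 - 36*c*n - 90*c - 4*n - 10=c*(-36*n - 99) - 28*n - 77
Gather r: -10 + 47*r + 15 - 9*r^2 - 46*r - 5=-9*r^2 + r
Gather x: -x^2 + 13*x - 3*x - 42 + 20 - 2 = -x^2 + 10*x - 24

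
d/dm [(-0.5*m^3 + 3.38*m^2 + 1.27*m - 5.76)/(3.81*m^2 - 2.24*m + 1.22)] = (-1.905*m^4 + 2.24*m^3 - 14.2399*m^2 + 52.1384*m - 11.353)/(14.5161*m^4 - 17.0688*m^3 + 14.314*m^2 - 5.4656*m + 1.4884)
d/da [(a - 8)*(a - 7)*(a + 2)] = 3*a^2 - 26*a + 26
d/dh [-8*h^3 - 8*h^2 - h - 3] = -24*h^2 - 16*h - 1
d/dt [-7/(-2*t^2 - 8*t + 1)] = 28*(-t - 2)/(2*t^2 + 8*t - 1)^2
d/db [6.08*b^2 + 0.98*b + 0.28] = 12.16*b + 0.98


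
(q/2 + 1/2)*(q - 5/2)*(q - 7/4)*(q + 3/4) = q^4/2 - 5*q^3/4 - 37*q^2/32 + 143*q/64 + 105/64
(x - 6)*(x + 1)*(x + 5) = x^3 - 31*x - 30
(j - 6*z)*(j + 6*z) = j^2 - 36*z^2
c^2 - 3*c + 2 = (c - 2)*(c - 1)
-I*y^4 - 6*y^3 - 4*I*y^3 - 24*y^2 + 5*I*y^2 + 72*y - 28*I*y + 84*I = (y - 2)*(y + 6)*(y - 7*I)*(-I*y + 1)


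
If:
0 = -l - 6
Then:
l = -6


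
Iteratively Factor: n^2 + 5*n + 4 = (n + 4)*(n + 1)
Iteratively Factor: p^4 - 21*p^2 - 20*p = (p + 4)*(p^3 - 4*p^2 - 5*p) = (p - 5)*(p + 4)*(p^2 + p) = p*(p - 5)*(p + 4)*(p + 1)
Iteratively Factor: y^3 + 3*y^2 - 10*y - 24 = (y + 4)*(y^2 - y - 6) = (y + 2)*(y + 4)*(y - 3)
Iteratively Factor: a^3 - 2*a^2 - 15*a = (a - 5)*(a^2 + 3*a) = a*(a - 5)*(a + 3)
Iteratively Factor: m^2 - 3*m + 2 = (m - 2)*(m - 1)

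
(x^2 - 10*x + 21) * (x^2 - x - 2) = x^4 - 11*x^3 + 29*x^2 - x - 42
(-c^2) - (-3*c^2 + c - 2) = 2*c^2 - c + 2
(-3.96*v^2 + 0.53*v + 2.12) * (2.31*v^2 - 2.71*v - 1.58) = -9.1476*v^4 + 11.9559*v^3 + 9.7177*v^2 - 6.5826*v - 3.3496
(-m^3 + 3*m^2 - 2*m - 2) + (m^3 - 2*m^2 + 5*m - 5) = m^2 + 3*m - 7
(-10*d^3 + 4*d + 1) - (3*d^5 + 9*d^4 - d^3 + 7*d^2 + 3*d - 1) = -3*d^5 - 9*d^4 - 9*d^3 - 7*d^2 + d + 2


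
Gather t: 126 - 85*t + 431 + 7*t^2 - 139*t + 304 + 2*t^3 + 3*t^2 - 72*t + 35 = 2*t^3 + 10*t^2 - 296*t + 896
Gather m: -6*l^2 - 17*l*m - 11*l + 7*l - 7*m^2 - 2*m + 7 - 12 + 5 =-6*l^2 - 4*l - 7*m^2 + m*(-17*l - 2)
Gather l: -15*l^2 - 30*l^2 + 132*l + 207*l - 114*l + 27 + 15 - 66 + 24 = -45*l^2 + 225*l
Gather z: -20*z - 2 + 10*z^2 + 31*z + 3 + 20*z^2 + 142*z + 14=30*z^2 + 153*z + 15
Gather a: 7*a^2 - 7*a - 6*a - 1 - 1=7*a^2 - 13*a - 2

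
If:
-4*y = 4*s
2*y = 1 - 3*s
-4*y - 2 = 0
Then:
No Solution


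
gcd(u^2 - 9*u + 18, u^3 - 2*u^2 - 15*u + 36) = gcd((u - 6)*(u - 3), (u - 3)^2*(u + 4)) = u - 3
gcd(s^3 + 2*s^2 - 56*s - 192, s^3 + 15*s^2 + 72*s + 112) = s + 4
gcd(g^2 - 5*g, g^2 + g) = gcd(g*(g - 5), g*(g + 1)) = g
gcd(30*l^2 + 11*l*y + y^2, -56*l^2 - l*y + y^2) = 1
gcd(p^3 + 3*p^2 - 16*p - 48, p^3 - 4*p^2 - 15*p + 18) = p + 3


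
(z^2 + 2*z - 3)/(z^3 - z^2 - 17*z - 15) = (z - 1)/(z^2 - 4*z - 5)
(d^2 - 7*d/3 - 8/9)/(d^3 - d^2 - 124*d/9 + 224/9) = (3*d + 1)/(3*d^2 + 5*d - 28)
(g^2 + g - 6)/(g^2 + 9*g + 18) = (g - 2)/(g + 6)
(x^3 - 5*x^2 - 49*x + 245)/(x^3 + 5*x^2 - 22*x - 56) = (x^2 - 12*x + 35)/(x^2 - 2*x - 8)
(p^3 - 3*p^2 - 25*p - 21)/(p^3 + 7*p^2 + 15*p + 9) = (p - 7)/(p + 3)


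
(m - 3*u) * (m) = m^2 - 3*m*u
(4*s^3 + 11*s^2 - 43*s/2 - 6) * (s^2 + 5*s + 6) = 4*s^5 + 31*s^4 + 115*s^3/2 - 95*s^2/2 - 159*s - 36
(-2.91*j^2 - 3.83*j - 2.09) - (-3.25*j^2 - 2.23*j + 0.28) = 0.34*j^2 - 1.6*j - 2.37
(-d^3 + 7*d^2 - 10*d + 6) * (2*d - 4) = -2*d^4 + 18*d^3 - 48*d^2 + 52*d - 24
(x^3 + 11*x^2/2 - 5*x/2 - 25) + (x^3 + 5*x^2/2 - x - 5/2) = 2*x^3 + 8*x^2 - 7*x/2 - 55/2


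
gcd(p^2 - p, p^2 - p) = p^2 - p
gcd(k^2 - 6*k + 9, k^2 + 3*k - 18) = k - 3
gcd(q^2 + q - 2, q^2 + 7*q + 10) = q + 2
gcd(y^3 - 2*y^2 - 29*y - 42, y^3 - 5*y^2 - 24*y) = y + 3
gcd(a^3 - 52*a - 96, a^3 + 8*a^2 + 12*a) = a^2 + 8*a + 12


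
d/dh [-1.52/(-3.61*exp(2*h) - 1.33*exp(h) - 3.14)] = (-10.9744*exp(h) - 2.0216)*exp(h)/(3.61*exp(2*h) + 1.33*exp(h) + 3.14)^2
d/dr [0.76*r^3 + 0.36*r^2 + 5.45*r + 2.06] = 2.28*r^2 + 0.72*r + 5.45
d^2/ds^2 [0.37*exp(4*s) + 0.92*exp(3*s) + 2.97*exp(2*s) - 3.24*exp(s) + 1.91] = (5.92*exp(3*s) + 8.28*exp(2*s) + 11.88*exp(s) - 3.24)*exp(s)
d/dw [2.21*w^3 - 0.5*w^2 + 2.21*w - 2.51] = 6.63*w^2 - 1.0*w + 2.21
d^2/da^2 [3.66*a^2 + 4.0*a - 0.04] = 7.32000000000000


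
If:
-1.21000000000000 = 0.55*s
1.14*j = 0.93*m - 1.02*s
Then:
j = 0.815789473684211*m + 1.96842105263158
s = -2.20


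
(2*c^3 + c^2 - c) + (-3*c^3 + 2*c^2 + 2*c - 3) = -c^3 + 3*c^2 + c - 3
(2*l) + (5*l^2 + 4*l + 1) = 5*l^2 + 6*l + 1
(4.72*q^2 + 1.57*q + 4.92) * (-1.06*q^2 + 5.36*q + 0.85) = -5.0032*q^4 + 23.635*q^3 + 7.212*q^2 + 27.7057*q + 4.182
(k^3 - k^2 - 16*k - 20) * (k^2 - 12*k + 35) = k^5 - 13*k^4 + 31*k^3 + 137*k^2 - 320*k - 700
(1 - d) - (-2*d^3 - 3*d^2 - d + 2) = 2*d^3 + 3*d^2 - 1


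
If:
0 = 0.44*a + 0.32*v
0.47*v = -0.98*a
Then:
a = 0.00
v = 0.00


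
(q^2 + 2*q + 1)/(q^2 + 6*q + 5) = (q + 1)/(q + 5)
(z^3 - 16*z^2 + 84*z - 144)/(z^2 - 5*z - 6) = (z^2 - 10*z + 24)/(z + 1)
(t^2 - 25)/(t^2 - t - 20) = (t + 5)/(t + 4)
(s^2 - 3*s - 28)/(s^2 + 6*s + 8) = (s - 7)/(s + 2)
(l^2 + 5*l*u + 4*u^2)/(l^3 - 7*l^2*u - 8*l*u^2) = (-l - 4*u)/(l*(-l + 8*u))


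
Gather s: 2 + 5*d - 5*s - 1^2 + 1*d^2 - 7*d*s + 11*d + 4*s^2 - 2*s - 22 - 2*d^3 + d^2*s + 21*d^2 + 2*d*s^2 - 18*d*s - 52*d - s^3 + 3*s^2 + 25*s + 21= -2*d^3 + 22*d^2 - 36*d - s^3 + s^2*(2*d + 7) + s*(d^2 - 25*d + 18)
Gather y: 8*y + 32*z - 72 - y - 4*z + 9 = 7*y + 28*z - 63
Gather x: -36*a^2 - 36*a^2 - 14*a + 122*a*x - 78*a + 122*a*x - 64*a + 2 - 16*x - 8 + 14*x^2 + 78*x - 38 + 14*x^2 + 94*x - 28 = -72*a^2 - 156*a + 28*x^2 + x*(244*a + 156) - 72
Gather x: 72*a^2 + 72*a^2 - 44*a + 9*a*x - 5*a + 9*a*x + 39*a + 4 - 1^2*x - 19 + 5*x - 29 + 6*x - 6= 144*a^2 - 10*a + x*(18*a + 10) - 50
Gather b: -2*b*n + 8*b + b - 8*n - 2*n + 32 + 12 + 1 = b*(9 - 2*n) - 10*n + 45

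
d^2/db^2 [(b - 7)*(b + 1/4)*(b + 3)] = 6*b - 15/2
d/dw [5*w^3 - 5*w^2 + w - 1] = 15*w^2 - 10*w + 1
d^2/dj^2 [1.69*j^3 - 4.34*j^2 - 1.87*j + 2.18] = 10.14*j - 8.68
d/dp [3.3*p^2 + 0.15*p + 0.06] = 6.6*p + 0.15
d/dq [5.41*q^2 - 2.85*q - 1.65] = 10.82*q - 2.85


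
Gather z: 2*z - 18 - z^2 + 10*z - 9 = -z^2 + 12*z - 27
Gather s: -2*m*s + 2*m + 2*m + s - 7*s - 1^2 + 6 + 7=4*m + s*(-2*m - 6) + 12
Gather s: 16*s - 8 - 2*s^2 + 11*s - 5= -2*s^2 + 27*s - 13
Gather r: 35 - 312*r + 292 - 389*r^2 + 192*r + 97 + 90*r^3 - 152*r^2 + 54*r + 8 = 90*r^3 - 541*r^2 - 66*r + 432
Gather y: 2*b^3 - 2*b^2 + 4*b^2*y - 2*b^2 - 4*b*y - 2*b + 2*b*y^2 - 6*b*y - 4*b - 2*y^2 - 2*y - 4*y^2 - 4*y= 2*b^3 - 4*b^2 - 6*b + y^2*(2*b - 6) + y*(4*b^2 - 10*b - 6)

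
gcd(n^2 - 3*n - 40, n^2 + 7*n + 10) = n + 5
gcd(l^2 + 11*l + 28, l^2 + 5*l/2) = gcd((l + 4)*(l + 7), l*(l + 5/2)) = 1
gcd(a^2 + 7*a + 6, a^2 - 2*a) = 1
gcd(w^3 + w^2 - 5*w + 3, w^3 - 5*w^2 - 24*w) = w + 3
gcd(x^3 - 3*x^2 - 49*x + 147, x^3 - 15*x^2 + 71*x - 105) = x^2 - 10*x + 21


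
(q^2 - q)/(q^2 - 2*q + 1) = q/(q - 1)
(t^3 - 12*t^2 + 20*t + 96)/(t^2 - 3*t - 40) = (t^2 - 4*t - 12)/(t + 5)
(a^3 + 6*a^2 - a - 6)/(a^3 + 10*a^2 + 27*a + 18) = (a - 1)/(a + 3)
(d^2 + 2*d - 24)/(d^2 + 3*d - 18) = (d - 4)/(d - 3)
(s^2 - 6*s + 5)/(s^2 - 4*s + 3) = (s - 5)/(s - 3)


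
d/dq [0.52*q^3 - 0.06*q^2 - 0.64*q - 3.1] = 1.56*q^2 - 0.12*q - 0.64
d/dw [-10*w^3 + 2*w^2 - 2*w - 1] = -30*w^2 + 4*w - 2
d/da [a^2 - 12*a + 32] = 2*a - 12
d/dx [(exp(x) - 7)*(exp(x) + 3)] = 2*(exp(x) - 2)*exp(x)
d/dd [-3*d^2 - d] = -6*d - 1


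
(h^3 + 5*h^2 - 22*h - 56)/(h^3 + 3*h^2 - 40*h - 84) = (h - 4)/(h - 6)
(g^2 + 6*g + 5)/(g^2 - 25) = (g + 1)/(g - 5)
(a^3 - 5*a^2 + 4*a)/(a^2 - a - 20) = a*(-a^2 + 5*a - 4)/(-a^2 + a + 20)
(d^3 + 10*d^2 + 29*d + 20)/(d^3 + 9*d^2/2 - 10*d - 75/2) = 2*(d^2 + 5*d + 4)/(2*d^2 - d - 15)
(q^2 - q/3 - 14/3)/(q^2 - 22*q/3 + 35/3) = (q + 2)/(q - 5)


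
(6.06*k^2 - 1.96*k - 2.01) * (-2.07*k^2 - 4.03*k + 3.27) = -12.5442*k^4 - 20.3646*k^3 + 31.8757*k^2 + 1.6911*k - 6.5727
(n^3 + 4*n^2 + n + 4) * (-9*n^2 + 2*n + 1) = -9*n^5 - 34*n^4 - 30*n^2 + 9*n + 4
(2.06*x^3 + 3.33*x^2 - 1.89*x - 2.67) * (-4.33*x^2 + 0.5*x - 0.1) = -8.9198*x^5 - 13.3889*x^4 + 9.6427*x^3 + 10.2831*x^2 - 1.146*x + 0.267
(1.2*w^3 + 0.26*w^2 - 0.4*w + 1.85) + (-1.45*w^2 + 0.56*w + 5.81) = 1.2*w^3 - 1.19*w^2 + 0.16*w + 7.66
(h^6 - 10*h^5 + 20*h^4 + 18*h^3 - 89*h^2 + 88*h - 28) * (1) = h^6 - 10*h^5 + 20*h^4 + 18*h^3 - 89*h^2 + 88*h - 28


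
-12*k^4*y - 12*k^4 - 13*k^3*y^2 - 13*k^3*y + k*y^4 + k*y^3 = (-4*k + y)*(k + y)*(3*k + y)*(k*y + k)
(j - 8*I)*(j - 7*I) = j^2 - 15*I*j - 56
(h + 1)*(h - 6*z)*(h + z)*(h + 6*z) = h^4 + h^3*z + h^3 - 36*h^2*z^2 + h^2*z - 36*h*z^3 - 36*h*z^2 - 36*z^3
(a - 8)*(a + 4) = a^2 - 4*a - 32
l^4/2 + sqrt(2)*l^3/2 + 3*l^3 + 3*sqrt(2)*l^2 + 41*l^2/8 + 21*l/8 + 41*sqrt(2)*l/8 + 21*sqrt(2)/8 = (l/2 + 1/2)*(l + 3/2)*(l + 7/2)*(l + sqrt(2))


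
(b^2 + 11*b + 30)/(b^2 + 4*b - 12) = (b + 5)/(b - 2)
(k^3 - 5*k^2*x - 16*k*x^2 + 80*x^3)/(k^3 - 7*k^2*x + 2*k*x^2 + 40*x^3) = (k + 4*x)/(k + 2*x)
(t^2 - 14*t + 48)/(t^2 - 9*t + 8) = (t - 6)/(t - 1)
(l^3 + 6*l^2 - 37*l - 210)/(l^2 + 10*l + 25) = (l^2 + l - 42)/(l + 5)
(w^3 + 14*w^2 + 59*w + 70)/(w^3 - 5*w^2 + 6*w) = (w^3 + 14*w^2 + 59*w + 70)/(w*(w^2 - 5*w + 6))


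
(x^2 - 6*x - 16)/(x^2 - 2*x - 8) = (x - 8)/(x - 4)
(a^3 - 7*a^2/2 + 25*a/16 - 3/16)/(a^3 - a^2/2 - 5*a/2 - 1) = (-16*a^3 + 56*a^2 - 25*a + 3)/(8*(-2*a^3 + a^2 + 5*a + 2))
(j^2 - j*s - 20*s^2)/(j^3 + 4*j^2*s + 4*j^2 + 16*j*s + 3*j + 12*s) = (j - 5*s)/(j^2 + 4*j + 3)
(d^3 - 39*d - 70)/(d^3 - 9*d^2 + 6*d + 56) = (d + 5)/(d - 4)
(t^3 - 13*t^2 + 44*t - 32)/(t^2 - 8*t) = t - 5 + 4/t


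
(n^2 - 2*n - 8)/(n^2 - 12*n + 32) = (n + 2)/(n - 8)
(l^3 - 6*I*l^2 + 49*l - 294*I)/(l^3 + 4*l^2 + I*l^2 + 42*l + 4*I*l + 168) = (l - 7*I)/(l + 4)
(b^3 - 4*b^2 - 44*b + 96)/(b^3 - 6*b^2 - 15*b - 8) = (b^2 + 4*b - 12)/(b^2 + 2*b + 1)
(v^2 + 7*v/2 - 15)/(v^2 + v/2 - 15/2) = (v + 6)/(v + 3)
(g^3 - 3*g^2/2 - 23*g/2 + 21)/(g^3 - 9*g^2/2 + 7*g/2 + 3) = (2*g + 7)/(2*g + 1)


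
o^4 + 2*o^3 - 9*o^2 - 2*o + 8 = (o - 2)*(o - 1)*(o + 1)*(o + 4)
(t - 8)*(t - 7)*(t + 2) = t^3 - 13*t^2 + 26*t + 112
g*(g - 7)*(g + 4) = g^3 - 3*g^2 - 28*g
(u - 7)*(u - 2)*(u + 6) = u^3 - 3*u^2 - 40*u + 84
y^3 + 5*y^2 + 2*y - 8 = (y - 1)*(y + 2)*(y + 4)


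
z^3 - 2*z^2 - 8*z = z*(z - 4)*(z + 2)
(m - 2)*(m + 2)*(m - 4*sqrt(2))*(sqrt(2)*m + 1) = sqrt(2)*m^4 - 7*m^3 - 8*sqrt(2)*m^2 + 28*m + 16*sqrt(2)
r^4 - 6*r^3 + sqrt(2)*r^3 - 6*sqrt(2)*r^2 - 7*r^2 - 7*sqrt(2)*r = r*(r - 7)*(r + 1)*(r + sqrt(2))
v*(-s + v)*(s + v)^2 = -s^3*v - s^2*v^2 + s*v^3 + v^4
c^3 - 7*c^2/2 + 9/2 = (c - 3)*(c - 3/2)*(c + 1)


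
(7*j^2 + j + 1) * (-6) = -42*j^2 - 6*j - 6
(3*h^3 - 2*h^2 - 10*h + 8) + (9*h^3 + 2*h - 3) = 12*h^3 - 2*h^2 - 8*h + 5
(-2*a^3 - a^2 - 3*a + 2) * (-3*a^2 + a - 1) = 6*a^5 + a^4 + 10*a^3 - 8*a^2 + 5*a - 2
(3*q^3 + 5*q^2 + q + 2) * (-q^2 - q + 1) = -3*q^5 - 8*q^4 - 3*q^3 + 2*q^2 - q + 2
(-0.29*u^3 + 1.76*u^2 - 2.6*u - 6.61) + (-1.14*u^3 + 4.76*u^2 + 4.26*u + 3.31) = -1.43*u^3 + 6.52*u^2 + 1.66*u - 3.3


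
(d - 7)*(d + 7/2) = d^2 - 7*d/2 - 49/2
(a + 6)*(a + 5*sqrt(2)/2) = a^2 + 5*sqrt(2)*a/2 + 6*a + 15*sqrt(2)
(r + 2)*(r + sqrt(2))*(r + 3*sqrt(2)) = r^3 + 2*r^2 + 4*sqrt(2)*r^2 + 6*r + 8*sqrt(2)*r + 12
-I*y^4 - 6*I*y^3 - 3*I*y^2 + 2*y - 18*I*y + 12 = (y + 6)*(y - 2*I)*(y + I)*(-I*y + 1)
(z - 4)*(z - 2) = z^2 - 6*z + 8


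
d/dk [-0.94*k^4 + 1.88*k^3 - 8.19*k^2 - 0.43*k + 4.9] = -3.76*k^3 + 5.64*k^2 - 16.38*k - 0.43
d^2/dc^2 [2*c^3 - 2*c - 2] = 12*c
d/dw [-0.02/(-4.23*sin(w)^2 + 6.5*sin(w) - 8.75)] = (0.13 - 0.1692*sin(w))*cos(w)/(4.23*sin(w)^2 - 6.5*sin(w) + 8.75)^2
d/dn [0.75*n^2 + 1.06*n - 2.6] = 1.5*n + 1.06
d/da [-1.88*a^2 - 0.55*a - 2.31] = -3.76*a - 0.55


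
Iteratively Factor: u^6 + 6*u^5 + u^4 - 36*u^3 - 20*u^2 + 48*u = (u + 3)*(u^5 + 3*u^4 - 8*u^3 - 12*u^2 + 16*u) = (u - 1)*(u + 3)*(u^4 + 4*u^3 - 4*u^2 - 16*u) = (u - 2)*(u - 1)*(u + 3)*(u^3 + 6*u^2 + 8*u) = (u - 2)*(u - 1)*(u + 2)*(u + 3)*(u^2 + 4*u) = (u - 2)*(u - 1)*(u + 2)*(u + 3)*(u + 4)*(u)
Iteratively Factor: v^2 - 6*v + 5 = (v - 5)*(v - 1)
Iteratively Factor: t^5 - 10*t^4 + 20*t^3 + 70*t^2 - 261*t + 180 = (t - 5)*(t^4 - 5*t^3 - 5*t^2 + 45*t - 36) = (t - 5)*(t - 1)*(t^3 - 4*t^2 - 9*t + 36) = (t - 5)*(t - 1)*(t + 3)*(t^2 - 7*t + 12) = (t - 5)*(t - 4)*(t - 1)*(t + 3)*(t - 3)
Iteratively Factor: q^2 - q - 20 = (q + 4)*(q - 5)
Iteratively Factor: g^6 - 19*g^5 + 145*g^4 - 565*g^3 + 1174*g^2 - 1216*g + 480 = (g - 2)*(g^5 - 17*g^4 + 111*g^3 - 343*g^2 + 488*g - 240) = (g - 4)*(g - 2)*(g^4 - 13*g^3 + 59*g^2 - 107*g + 60) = (g - 4)^2*(g - 2)*(g^3 - 9*g^2 + 23*g - 15) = (g - 5)*(g - 4)^2*(g - 2)*(g^2 - 4*g + 3) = (g - 5)*(g - 4)^2*(g - 3)*(g - 2)*(g - 1)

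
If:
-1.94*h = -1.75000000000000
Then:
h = 0.90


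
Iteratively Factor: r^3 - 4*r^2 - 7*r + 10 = (r - 1)*(r^2 - 3*r - 10) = (r - 5)*(r - 1)*(r + 2)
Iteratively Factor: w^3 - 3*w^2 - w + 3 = (w - 1)*(w^2 - 2*w - 3) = (w - 1)*(w + 1)*(w - 3)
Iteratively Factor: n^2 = (n)*(n)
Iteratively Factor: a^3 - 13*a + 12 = (a + 4)*(a^2 - 4*a + 3) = (a - 1)*(a + 4)*(a - 3)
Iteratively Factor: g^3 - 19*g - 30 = (g + 3)*(g^2 - 3*g - 10) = (g - 5)*(g + 3)*(g + 2)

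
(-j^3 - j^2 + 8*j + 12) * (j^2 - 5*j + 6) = -j^5 + 4*j^4 + 7*j^3 - 34*j^2 - 12*j + 72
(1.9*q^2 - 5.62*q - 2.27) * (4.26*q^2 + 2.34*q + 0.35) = 8.094*q^4 - 19.4952*q^3 - 22.156*q^2 - 7.2788*q - 0.7945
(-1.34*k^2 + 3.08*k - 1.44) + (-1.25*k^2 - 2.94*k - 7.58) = -2.59*k^2 + 0.14*k - 9.02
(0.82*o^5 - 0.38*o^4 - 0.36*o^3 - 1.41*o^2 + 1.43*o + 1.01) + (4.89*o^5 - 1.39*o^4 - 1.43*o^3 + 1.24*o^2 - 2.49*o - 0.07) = 5.71*o^5 - 1.77*o^4 - 1.79*o^3 - 0.17*o^2 - 1.06*o + 0.94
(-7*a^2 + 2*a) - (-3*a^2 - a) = -4*a^2 + 3*a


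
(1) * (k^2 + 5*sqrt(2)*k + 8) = k^2 + 5*sqrt(2)*k + 8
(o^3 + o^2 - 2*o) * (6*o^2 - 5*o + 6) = 6*o^5 + o^4 - 11*o^3 + 16*o^2 - 12*o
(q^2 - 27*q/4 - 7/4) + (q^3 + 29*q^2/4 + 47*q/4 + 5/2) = q^3 + 33*q^2/4 + 5*q + 3/4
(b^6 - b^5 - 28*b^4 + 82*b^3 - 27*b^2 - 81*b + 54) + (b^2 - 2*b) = b^6 - b^5 - 28*b^4 + 82*b^3 - 26*b^2 - 83*b + 54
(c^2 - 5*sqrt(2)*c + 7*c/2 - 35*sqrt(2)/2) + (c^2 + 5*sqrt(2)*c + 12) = 2*c^2 + 7*c/2 - 35*sqrt(2)/2 + 12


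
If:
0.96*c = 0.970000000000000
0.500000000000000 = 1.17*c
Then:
No Solution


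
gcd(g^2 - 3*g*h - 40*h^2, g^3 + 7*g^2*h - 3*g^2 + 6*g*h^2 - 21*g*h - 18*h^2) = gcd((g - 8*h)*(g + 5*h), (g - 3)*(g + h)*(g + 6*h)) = 1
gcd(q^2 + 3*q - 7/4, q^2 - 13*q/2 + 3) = q - 1/2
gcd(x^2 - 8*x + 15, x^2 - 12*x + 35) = x - 5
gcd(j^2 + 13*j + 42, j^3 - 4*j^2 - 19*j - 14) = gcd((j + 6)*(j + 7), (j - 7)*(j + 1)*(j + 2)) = 1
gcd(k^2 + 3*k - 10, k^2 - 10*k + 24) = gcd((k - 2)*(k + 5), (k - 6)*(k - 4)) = 1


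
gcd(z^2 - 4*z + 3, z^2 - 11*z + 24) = z - 3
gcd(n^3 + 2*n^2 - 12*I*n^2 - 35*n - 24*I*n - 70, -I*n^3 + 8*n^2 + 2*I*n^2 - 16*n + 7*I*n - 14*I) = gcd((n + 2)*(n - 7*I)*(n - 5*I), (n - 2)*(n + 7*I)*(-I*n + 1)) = 1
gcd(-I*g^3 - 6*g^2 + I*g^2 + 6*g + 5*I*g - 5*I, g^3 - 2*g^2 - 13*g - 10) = 1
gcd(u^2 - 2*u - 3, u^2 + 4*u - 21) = u - 3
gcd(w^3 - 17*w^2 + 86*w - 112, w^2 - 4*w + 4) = w - 2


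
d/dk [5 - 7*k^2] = -14*k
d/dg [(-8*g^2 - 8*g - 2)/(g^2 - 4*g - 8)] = 4*(10*g^2 + 33*g + 14)/(g^4 - 8*g^3 + 64*g + 64)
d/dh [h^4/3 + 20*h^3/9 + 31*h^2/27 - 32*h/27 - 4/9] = 4*h^3/3 + 20*h^2/3 + 62*h/27 - 32/27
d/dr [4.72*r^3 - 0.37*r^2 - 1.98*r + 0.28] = 14.16*r^2 - 0.74*r - 1.98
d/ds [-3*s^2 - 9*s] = -6*s - 9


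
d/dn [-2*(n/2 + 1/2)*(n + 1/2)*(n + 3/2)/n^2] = (-4*n^3 + 11*n + 6)/(4*n^3)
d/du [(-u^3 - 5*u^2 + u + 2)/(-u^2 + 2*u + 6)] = (u^4 - 4*u^3 - 27*u^2 - 56*u + 2)/(u^4 - 4*u^3 - 8*u^2 + 24*u + 36)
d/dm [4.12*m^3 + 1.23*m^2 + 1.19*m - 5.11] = 12.36*m^2 + 2.46*m + 1.19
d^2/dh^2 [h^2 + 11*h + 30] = 2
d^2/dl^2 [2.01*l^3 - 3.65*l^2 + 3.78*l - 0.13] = 12.06*l - 7.3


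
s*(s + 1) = s^2 + s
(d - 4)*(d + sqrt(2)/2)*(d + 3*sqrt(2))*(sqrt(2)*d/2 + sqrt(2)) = sqrt(2)*d^4/2 - sqrt(2)*d^3 + 7*d^3/2 - 7*d^2 - 5*sqrt(2)*d^2/2 - 28*d - 3*sqrt(2)*d - 12*sqrt(2)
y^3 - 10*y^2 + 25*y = y*(y - 5)^2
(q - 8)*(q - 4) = q^2 - 12*q + 32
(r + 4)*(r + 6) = r^2 + 10*r + 24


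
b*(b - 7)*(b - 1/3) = b^3 - 22*b^2/3 + 7*b/3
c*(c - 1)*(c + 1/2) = c^3 - c^2/2 - c/2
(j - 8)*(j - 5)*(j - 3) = j^3 - 16*j^2 + 79*j - 120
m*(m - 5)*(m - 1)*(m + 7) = m^4 + m^3 - 37*m^2 + 35*m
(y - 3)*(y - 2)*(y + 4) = y^3 - y^2 - 14*y + 24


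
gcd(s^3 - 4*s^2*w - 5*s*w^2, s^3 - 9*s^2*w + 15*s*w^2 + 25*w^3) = s^2 - 4*s*w - 5*w^2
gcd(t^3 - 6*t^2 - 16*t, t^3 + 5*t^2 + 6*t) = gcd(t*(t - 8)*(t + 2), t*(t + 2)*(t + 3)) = t^2 + 2*t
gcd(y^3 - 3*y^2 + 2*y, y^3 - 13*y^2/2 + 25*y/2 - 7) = y^2 - 3*y + 2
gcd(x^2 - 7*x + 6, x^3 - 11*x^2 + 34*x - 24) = x^2 - 7*x + 6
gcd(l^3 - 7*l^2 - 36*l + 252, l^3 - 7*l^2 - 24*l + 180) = l - 6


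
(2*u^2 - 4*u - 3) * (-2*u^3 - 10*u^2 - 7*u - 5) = -4*u^5 - 12*u^4 + 32*u^3 + 48*u^2 + 41*u + 15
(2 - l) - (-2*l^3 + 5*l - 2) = 2*l^3 - 6*l + 4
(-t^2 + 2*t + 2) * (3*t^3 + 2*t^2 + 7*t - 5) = -3*t^5 + 4*t^4 + 3*t^3 + 23*t^2 + 4*t - 10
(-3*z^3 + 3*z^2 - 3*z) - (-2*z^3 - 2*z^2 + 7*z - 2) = -z^3 + 5*z^2 - 10*z + 2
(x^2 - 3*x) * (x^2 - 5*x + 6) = x^4 - 8*x^3 + 21*x^2 - 18*x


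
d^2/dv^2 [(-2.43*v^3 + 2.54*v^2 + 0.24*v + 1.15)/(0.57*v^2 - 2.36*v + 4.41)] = (8.88178419700125e-16*v^5 - 7.86210599999998*v^3 + 115.67583*v^2 - 296.454906*v + 110.820566)/(0.185193*v^6 - 2.300292*v^5 + 13.822443*v^4 - 48.738248*v^3 + 106.942059*v^2 - 137.692548*v + 85.766121)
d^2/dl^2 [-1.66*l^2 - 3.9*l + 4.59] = -3.32000000000000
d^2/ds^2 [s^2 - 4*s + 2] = 2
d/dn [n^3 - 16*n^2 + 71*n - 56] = 3*n^2 - 32*n + 71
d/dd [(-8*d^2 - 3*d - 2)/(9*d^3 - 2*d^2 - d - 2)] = 2*(36*d^4 + 27*d^3 + 28*d^2 + 12*d + 2)/(81*d^6 - 36*d^5 - 14*d^4 - 32*d^3 + 9*d^2 + 4*d + 4)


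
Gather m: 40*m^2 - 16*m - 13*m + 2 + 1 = 40*m^2 - 29*m + 3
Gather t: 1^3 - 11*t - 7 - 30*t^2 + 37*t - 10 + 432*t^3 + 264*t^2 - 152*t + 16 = 432*t^3 + 234*t^2 - 126*t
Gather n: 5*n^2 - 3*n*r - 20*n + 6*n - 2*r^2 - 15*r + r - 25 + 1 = 5*n^2 + n*(-3*r - 14) - 2*r^2 - 14*r - 24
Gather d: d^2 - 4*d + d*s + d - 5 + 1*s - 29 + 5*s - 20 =d^2 + d*(s - 3) + 6*s - 54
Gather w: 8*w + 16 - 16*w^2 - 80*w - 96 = -16*w^2 - 72*w - 80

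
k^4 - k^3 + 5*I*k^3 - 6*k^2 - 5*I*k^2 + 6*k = k*(k - 1)*(k + 2*I)*(k + 3*I)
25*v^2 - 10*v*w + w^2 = (-5*v + w)^2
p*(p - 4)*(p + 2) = p^3 - 2*p^2 - 8*p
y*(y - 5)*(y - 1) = y^3 - 6*y^2 + 5*y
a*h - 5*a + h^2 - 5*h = (a + h)*(h - 5)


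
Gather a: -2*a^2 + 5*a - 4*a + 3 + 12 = -2*a^2 + a + 15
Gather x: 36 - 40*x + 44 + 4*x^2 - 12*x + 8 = 4*x^2 - 52*x + 88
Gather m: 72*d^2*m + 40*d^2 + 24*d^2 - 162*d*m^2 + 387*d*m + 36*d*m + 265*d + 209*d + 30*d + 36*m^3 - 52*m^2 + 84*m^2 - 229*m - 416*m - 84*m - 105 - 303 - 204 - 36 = 64*d^2 + 504*d + 36*m^3 + m^2*(32 - 162*d) + m*(72*d^2 + 423*d - 729) - 648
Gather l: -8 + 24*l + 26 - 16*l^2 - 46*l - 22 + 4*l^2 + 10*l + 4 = -12*l^2 - 12*l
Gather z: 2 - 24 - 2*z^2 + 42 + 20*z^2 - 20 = 18*z^2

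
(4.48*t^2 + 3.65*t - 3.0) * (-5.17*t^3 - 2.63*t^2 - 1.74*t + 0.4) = -23.1616*t^5 - 30.6529*t^4 - 1.8847*t^3 + 3.331*t^2 + 6.68*t - 1.2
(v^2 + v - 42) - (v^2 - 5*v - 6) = 6*v - 36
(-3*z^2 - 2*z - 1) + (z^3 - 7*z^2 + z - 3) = z^3 - 10*z^2 - z - 4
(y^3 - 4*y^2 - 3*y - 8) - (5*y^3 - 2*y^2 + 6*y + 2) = -4*y^3 - 2*y^2 - 9*y - 10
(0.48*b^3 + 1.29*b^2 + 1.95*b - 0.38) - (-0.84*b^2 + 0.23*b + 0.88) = 0.48*b^3 + 2.13*b^2 + 1.72*b - 1.26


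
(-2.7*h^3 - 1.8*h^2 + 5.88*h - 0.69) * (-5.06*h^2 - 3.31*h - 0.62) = 13.662*h^5 + 18.045*h^4 - 22.1208*h^3 - 14.8554*h^2 - 1.3617*h + 0.4278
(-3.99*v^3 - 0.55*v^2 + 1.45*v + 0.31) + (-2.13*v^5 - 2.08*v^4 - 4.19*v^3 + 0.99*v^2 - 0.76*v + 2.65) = -2.13*v^5 - 2.08*v^4 - 8.18*v^3 + 0.44*v^2 + 0.69*v + 2.96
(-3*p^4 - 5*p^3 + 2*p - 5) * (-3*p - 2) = 9*p^5 + 21*p^4 + 10*p^3 - 6*p^2 + 11*p + 10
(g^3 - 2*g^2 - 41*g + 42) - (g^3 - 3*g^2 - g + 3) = g^2 - 40*g + 39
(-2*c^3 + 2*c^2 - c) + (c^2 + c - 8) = -2*c^3 + 3*c^2 - 8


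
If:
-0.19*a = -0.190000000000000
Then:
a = 1.00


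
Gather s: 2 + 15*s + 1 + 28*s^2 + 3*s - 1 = 28*s^2 + 18*s + 2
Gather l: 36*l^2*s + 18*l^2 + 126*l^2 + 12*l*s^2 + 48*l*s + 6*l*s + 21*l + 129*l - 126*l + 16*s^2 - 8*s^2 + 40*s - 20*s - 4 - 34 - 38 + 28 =l^2*(36*s + 144) + l*(12*s^2 + 54*s + 24) + 8*s^2 + 20*s - 48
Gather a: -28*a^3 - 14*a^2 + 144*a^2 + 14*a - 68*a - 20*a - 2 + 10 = -28*a^3 + 130*a^2 - 74*a + 8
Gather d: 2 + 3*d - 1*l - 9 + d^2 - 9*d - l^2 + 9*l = d^2 - 6*d - l^2 + 8*l - 7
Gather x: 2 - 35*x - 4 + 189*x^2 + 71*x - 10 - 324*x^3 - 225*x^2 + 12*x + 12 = -324*x^3 - 36*x^2 + 48*x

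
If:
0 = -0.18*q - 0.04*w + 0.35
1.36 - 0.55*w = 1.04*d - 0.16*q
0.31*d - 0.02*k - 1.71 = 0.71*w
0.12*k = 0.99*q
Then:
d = 2.62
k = 19.36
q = 2.35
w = -1.81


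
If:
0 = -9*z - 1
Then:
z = -1/9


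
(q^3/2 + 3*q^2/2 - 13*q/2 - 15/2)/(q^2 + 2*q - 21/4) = 2*(q^3 + 3*q^2 - 13*q - 15)/(4*q^2 + 8*q - 21)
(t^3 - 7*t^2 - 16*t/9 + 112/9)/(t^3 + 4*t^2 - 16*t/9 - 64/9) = (t - 7)/(t + 4)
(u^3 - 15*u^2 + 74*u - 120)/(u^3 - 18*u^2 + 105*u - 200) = (u^2 - 10*u + 24)/(u^2 - 13*u + 40)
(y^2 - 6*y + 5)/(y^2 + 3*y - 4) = (y - 5)/(y + 4)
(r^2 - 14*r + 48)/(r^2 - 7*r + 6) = (r - 8)/(r - 1)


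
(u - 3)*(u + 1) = u^2 - 2*u - 3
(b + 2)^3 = b^3 + 6*b^2 + 12*b + 8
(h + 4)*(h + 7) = h^2 + 11*h + 28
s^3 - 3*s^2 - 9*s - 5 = (s - 5)*(s + 1)^2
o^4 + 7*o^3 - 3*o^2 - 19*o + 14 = (o - 1)^2*(o + 2)*(o + 7)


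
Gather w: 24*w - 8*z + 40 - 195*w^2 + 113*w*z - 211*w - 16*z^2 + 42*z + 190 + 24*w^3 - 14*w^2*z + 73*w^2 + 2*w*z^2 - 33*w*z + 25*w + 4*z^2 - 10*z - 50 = 24*w^3 + w^2*(-14*z - 122) + w*(2*z^2 + 80*z - 162) - 12*z^2 + 24*z + 180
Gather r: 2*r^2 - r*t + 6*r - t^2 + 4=2*r^2 + r*(6 - t) - t^2 + 4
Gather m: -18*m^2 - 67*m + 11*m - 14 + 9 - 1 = -18*m^2 - 56*m - 6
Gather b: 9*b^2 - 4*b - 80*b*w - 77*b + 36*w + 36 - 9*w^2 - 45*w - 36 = 9*b^2 + b*(-80*w - 81) - 9*w^2 - 9*w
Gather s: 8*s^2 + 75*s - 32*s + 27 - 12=8*s^2 + 43*s + 15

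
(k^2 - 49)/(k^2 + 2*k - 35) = (k - 7)/(k - 5)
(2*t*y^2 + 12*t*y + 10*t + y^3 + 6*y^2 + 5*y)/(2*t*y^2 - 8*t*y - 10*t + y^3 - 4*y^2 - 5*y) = (y + 5)/(y - 5)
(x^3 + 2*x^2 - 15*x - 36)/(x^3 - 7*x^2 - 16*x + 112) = (x^2 + 6*x + 9)/(x^2 - 3*x - 28)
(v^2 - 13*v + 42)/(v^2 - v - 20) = (-v^2 + 13*v - 42)/(-v^2 + v + 20)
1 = 1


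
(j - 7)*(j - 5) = j^2 - 12*j + 35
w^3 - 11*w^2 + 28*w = w*(w - 7)*(w - 4)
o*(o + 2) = o^2 + 2*o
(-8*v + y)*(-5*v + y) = 40*v^2 - 13*v*y + y^2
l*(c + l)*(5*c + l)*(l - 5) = 5*c^2*l^2 - 25*c^2*l + 6*c*l^3 - 30*c*l^2 + l^4 - 5*l^3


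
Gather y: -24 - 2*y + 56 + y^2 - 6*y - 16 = y^2 - 8*y + 16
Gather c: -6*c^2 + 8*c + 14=-6*c^2 + 8*c + 14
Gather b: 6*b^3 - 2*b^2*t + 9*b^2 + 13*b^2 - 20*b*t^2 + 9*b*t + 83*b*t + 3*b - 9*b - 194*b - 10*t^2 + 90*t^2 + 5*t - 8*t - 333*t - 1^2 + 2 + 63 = 6*b^3 + b^2*(22 - 2*t) + b*(-20*t^2 + 92*t - 200) + 80*t^2 - 336*t + 64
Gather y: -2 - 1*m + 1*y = -m + y - 2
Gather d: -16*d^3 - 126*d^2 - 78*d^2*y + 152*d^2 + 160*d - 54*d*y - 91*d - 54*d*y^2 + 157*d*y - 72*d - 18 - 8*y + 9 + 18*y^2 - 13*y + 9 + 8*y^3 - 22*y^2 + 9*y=-16*d^3 + d^2*(26 - 78*y) + d*(-54*y^2 + 103*y - 3) + 8*y^3 - 4*y^2 - 12*y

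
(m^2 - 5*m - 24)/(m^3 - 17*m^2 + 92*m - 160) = (m + 3)/(m^2 - 9*m + 20)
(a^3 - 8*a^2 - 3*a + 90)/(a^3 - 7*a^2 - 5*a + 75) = (a - 6)/(a - 5)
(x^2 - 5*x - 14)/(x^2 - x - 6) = (x - 7)/(x - 3)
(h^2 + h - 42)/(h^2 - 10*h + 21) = (h^2 + h - 42)/(h^2 - 10*h + 21)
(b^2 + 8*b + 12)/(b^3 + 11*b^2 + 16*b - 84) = (b + 2)/(b^2 + 5*b - 14)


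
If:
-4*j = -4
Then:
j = 1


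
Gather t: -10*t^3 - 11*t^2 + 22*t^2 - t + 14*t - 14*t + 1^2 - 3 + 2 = -10*t^3 + 11*t^2 - t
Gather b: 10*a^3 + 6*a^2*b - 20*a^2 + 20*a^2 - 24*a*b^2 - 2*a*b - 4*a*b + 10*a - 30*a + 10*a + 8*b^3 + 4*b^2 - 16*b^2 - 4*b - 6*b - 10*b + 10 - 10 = 10*a^3 - 10*a + 8*b^3 + b^2*(-24*a - 12) + b*(6*a^2 - 6*a - 20)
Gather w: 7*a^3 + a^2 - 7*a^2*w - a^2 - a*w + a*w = 7*a^3 - 7*a^2*w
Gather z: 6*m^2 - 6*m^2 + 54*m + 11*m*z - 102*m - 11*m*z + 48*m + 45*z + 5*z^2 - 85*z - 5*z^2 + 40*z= 0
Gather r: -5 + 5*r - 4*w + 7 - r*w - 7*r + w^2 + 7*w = r*(-w - 2) + w^2 + 3*w + 2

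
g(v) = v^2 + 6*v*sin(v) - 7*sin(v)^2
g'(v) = 6*v*cos(v) + 2*v - 14*sin(v)*cos(v) + 6*sin(v)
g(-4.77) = -12.80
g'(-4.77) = -6.00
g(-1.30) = 2.71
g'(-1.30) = -6.86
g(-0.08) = 0.00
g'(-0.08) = -0.00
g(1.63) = 5.44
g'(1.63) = 9.50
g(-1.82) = 7.32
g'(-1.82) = -10.11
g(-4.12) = -8.35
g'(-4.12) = 17.02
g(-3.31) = 7.43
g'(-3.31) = 16.28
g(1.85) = 7.62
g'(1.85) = 10.12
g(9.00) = 102.07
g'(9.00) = -23.47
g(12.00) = 103.35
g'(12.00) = 87.88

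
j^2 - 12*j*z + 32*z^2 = (j - 8*z)*(j - 4*z)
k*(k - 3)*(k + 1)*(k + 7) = k^4 + 5*k^3 - 17*k^2 - 21*k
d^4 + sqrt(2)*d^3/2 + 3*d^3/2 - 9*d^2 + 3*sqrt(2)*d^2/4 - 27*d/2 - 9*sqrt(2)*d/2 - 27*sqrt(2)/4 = (d - 3)*(d + 3/2)*(d + 3)*(d + sqrt(2)/2)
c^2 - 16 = (c - 4)*(c + 4)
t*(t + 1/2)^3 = t^4 + 3*t^3/2 + 3*t^2/4 + t/8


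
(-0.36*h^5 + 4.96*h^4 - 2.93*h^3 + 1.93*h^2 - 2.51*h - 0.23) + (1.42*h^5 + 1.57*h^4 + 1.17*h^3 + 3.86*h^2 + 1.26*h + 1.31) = 1.06*h^5 + 6.53*h^4 - 1.76*h^3 + 5.79*h^2 - 1.25*h + 1.08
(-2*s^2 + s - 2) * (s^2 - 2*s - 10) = -2*s^4 + 5*s^3 + 16*s^2 - 6*s + 20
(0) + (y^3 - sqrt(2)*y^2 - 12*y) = y^3 - sqrt(2)*y^2 - 12*y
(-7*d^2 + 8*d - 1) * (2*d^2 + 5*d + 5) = -14*d^4 - 19*d^3 + 3*d^2 + 35*d - 5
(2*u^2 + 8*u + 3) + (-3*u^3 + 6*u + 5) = -3*u^3 + 2*u^2 + 14*u + 8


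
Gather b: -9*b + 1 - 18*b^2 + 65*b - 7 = -18*b^2 + 56*b - 6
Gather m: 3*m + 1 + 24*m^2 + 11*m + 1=24*m^2 + 14*m + 2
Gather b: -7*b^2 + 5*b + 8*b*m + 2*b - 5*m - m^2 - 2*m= -7*b^2 + b*(8*m + 7) - m^2 - 7*m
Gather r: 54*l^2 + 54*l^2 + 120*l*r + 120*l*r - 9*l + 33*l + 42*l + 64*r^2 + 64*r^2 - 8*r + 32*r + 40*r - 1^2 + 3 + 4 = 108*l^2 + 66*l + 128*r^2 + r*(240*l + 64) + 6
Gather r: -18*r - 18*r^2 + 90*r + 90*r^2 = 72*r^2 + 72*r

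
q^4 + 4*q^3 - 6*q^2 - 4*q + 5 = (q - 1)^2*(q + 1)*(q + 5)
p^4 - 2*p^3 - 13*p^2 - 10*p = p*(p - 5)*(p + 1)*(p + 2)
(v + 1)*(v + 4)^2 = v^3 + 9*v^2 + 24*v + 16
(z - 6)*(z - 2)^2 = z^3 - 10*z^2 + 28*z - 24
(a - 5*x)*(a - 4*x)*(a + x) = a^3 - 8*a^2*x + 11*a*x^2 + 20*x^3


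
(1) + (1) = 2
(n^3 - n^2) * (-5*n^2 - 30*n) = -5*n^5 - 25*n^4 + 30*n^3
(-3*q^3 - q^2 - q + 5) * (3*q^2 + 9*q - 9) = -9*q^5 - 30*q^4 + 15*q^3 + 15*q^2 + 54*q - 45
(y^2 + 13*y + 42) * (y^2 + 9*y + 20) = y^4 + 22*y^3 + 179*y^2 + 638*y + 840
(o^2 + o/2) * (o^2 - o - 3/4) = o^4 - o^3/2 - 5*o^2/4 - 3*o/8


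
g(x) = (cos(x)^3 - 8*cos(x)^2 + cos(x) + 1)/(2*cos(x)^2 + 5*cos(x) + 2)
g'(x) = (4*sin(x)*cos(x) + 5*sin(x))*(cos(x)^3 - 8*cos(x)^2 + cos(x) + 1)/(2*cos(x)^2 + 5*cos(x) + 2)^2 + (-3*sin(x)*cos(x)^2 + 16*sin(x)*cos(x) - sin(x))/(2*cos(x)^2 + 5*cos(x) + 2) = (-2*cos(x)^4 - 10*cos(x)^3 + 36*cos(x)^2 + 36*cos(x) + 3)*sin(x)/((cos(x) + 2)^2*(2*cos(x) + 1)^2)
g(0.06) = -0.55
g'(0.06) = 0.05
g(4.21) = -25.80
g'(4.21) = 1385.45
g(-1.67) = 0.54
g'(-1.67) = 0.09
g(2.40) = 7.49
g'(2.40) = -1.04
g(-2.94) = 8.78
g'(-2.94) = -2.06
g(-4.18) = 74.99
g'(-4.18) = -8089.74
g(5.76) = -0.45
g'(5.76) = -0.44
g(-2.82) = 8.48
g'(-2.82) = -2.90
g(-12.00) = -0.43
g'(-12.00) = 0.48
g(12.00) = -0.43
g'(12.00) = -0.48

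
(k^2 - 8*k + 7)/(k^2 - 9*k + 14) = (k - 1)/(k - 2)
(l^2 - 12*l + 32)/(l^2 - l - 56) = (l - 4)/(l + 7)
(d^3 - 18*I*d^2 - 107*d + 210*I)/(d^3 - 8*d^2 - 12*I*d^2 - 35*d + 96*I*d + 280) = (d - 6*I)/(d - 8)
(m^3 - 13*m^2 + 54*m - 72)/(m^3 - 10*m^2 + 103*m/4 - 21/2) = 4*(m^2 - 7*m + 12)/(4*m^2 - 16*m + 7)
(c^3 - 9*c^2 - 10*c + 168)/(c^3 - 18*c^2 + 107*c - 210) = (c + 4)/(c - 5)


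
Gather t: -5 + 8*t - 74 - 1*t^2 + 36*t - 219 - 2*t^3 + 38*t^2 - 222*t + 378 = -2*t^3 + 37*t^2 - 178*t + 80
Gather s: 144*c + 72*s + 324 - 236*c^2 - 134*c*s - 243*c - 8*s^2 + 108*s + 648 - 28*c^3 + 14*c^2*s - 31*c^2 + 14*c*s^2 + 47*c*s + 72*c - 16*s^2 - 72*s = -28*c^3 - 267*c^2 - 27*c + s^2*(14*c - 24) + s*(14*c^2 - 87*c + 108) + 972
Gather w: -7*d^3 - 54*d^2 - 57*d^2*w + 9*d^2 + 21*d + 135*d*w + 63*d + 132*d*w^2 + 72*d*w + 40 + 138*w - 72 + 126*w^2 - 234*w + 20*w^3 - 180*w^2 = -7*d^3 - 45*d^2 + 84*d + 20*w^3 + w^2*(132*d - 54) + w*(-57*d^2 + 207*d - 96) - 32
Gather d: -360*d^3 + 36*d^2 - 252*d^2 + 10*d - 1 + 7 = -360*d^3 - 216*d^2 + 10*d + 6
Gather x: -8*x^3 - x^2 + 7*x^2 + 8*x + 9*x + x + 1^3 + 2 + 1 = -8*x^3 + 6*x^2 + 18*x + 4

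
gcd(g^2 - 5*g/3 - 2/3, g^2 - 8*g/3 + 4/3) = g - 2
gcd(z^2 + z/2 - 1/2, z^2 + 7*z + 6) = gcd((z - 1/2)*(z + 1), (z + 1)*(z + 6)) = z + 1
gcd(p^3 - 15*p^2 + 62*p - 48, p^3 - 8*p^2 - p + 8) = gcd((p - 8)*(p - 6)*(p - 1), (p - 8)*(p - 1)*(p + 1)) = p^2 - 9*p + 8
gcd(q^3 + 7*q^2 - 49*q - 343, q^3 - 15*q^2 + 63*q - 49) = q - 7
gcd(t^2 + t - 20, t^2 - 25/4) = 1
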